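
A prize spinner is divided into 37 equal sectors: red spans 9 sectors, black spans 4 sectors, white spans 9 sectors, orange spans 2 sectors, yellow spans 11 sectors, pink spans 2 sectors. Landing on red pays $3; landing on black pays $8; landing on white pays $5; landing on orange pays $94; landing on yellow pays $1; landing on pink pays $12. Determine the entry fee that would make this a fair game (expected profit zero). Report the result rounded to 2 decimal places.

$8.84

E[payout] = (9/37)·3 + (4/37)·8 + (9/37)·5 + (2/37)·94 + (11/37)·1 + (2/37)·12 = 327/37
Fair fee = E[payout] = 327/37 ≈ $8.84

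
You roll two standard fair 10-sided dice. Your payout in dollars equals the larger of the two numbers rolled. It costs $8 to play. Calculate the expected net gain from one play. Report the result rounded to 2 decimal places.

Distribution of the larger of the two numbers rolled: 1 w.p. 1/100, 2 w.p. 3/100, 3 w.p. 1/20, 4 w.p. 7/100, 5 w.p. 9/100, 6 w.p. 11/100, …
E[payout] = (1/100)·1 + (3/100)·2 + (1/20)·3 + (7/100)·4 + (9/100)·5 + (11/100)·6 + (13/100)·7 + (3/20)·8 + (17/100)·9 + (19/100)·10 = 143/20
Expected profit = 143/20 − 8 = -17/20 ≈ -$0.85

-$0.85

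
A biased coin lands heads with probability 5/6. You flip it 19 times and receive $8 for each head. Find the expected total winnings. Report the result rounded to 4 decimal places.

$126.6667

E[#heads] = 19·5/6 = 95/6 (linearity over flips).
E[winnings] = 8·95/6 = 380/3.
≈ 126.6667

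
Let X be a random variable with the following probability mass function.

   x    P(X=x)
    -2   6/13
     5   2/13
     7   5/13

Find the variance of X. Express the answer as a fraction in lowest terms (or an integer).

3058/169

E[X] = (6/13)·(-2) + (2/13)·5 + (5/13)·7 = 33/13
E[X²] = (6/13)·4 + (2/13)·25 + (5/13)·49 = 319/13
Var(X) = 319/13 − (33/13)² = 3058/169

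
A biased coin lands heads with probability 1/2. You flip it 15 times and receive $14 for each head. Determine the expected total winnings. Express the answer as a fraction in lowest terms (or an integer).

$105

E[#heads] = 15·1/2 = 15/2 (linearity over flips).
E[winnings] = 14·15/2 = 105.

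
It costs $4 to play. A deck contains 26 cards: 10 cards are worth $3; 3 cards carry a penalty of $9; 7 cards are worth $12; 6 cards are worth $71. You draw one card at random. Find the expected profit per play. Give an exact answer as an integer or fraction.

E[payout] = (10/26)·3 + (3/26)·(-9) + (7/26)·12 + (6/26)·71 = 513/26
Expected profit = 513/26 − 4 = 409/26

409/26 dollars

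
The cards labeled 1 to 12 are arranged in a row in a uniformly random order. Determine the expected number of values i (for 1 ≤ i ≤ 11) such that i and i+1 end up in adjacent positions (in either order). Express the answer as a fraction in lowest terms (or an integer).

For each i ∈ {1,…,11}, let Xᵢ = 1 if i and i+1 are adjacent. P(Xᵢ=1) = 2·(12−1)!/12! = 2/12.
By linearity, E[ΣXᵢ] = (11)·(2/12) = 11/6.

11/6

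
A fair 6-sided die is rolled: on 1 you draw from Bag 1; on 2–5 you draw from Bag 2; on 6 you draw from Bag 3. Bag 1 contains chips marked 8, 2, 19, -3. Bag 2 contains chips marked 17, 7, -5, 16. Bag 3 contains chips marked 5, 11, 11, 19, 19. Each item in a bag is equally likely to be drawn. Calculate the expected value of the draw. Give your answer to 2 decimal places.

E[X | Bag 1] = (8 + 2 + 19 − 3)/4 = 13/2
E[X | Bag 2] = (17 + 7 − 5 + 16)/4 = 35/4
E[X | Bag 3] = (5 + 11 + 11 + 19 + 19)/5 = 13
E[X] = (1/6)·13/2 + (2/3)·35/4 + (1/6)·13 = 109/12 ≈ 9.08

9.08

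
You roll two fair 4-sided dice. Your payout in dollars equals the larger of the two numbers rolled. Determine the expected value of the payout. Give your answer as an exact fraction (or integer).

25/8 dollars

Distribution of the larger of the two numbers rolled: 1 w.p. 1/16, 2 w.p. 3/16, 3 w.p. 5/16, 4 w.p. 7/16
E[payout] = (1/16)·1 + (3/16)·2 + (5/16)·3 + (7/16)·4 = 25/8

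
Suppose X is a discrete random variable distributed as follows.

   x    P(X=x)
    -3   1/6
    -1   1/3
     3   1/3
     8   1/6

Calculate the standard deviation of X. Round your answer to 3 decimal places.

3.640

E[X] = 3/2, E[X²] = 31/2
Var(X) = E[X²] − (E[X])² = 31/2 − 9/4 = 53/4
SD(X) = √(53/4) ≈ 3.640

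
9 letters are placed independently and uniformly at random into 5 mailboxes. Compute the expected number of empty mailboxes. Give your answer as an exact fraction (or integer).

262144/390625

Let Xⱼ=1 if mailbox j is empty. P(Xⱼ=1) = ((5-1)/5)^9 = 262144/1953125.
By linearity, E[#empty] = 5·262144/1953125 = 262144/390625.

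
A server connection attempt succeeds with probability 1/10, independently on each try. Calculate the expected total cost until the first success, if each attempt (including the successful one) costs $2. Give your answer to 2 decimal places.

E[#attempts] = 1/p = 10; E[cost] = 2·10 = 20.
≈ 20.00

$20.00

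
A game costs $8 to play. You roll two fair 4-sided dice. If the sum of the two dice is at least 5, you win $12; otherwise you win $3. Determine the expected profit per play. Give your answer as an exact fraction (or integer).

5/8 dollars

E[payout] = (3/8)·3 + (5/8)·12 = 69/8
Expected profit = 69/8 − 8 = 5/8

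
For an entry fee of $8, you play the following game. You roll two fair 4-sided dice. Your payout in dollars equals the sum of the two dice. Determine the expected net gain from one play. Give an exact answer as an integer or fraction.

-$3

Distribution of the sum of the two dice: 2 w.p. 1/16, 3 w.p. 1/8, 4 w.p. 3/16, 5 w.p. 1/4, 6 w.p. 3/16, 7 w.p. 1/8, …
E[payout] = (1/16)·2 + (1/8)·3 + (3/16)·4 + (1/4)·5 + (3/16)·6 + (1/8)·7 + (1/16)·8 = 5
Expected profit = 5 − 8 = -3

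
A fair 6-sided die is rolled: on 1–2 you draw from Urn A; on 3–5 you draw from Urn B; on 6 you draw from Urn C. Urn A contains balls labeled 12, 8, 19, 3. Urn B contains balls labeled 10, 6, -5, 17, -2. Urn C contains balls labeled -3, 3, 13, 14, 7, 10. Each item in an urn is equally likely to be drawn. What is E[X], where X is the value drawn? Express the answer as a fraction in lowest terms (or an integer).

E[X | Urn A] = (12 + 8 + 19 + 3)/4 = 21/2
E[X | Urn B] = (10 + 6 − 5 + 17 − 2)/5 = 26/5
E[X | Urn C] = (-3 + 3 + 13 + 14 + 7 + 10)/6 = 22/3
E[X] = (1/3)·21/2 + (1/2)·26/5 + (1/6)·22/3 = 659/90

659/90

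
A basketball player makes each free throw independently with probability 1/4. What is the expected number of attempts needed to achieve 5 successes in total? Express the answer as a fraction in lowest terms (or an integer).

By linearity (sum of 5 independent geometric waits), E[trials] = 5/p = 5/(1/4) = 20.

20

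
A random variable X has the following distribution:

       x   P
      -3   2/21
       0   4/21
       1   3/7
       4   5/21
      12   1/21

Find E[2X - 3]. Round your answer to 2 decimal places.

E[2x-3] = (2/21)·(-9) + (4/21)·(-3) + (3/7)·(-1) + (5/21)·5 + (1/21)·21
     = 1/3 ≈ 0.33

0.33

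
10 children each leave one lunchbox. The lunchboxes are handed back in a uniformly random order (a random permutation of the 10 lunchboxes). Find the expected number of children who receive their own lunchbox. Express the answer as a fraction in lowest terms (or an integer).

1

Let Xᵢ = 1 if person i gets their own lunchbox. For each i, P(Xᵢ=1) = 1/10.
By linearity of expectation, E[X₁+…+X_10] = 10·(1/10) = 1.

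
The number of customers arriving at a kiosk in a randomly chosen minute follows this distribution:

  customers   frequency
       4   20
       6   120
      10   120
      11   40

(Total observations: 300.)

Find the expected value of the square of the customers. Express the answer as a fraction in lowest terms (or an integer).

Total = 300, so P(customers=4) = 20/300, etc.
E[X²] = (1/15)·16 + (2/5)·36 + (2/5)·100 + (2/15)·121
     = 358/5

358/5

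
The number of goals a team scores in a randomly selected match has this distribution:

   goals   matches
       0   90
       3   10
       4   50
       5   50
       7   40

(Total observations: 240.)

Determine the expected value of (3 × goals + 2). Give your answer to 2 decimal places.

Total = 240, so P(goals=0) = 90/240, etc.
E[3x+2] = (3/8)·2 + (1/24)·11 + (5/24)·14 + (5/24)·17 + (1/6)·23
     = 23/2 ≈ 11.50

11.50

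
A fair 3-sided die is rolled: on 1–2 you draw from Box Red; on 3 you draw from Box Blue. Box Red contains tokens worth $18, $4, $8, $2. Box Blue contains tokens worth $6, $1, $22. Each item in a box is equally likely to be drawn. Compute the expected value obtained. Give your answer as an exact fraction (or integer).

77/9 dollars

E[X | Box Red] = (18 + 4 + 8 + 2)/4 = 8
E[X | Box Blue] = (6 + 1 + 22)/3 = 29/3
E[X] = (2/3)·8 + (1/3)·29/3 = 77/9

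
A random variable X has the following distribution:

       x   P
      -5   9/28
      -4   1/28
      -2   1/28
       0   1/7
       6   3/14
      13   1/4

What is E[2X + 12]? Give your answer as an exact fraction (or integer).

E[2x+12] = (9/28)·2 + (1/28)·4 + (1/28)·8 + (1/7)·12 + (3/14)·24 + (1/4)·38
     = 122/7

122/7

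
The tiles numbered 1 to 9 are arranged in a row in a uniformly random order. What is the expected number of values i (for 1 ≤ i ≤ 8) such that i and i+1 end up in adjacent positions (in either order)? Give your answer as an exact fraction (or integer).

16/9

For each i ∈ {1,…,8}, let Xᵢ = 1 if i and i+1 are adjacent. P(Xᵢ=1) = 2·(9−1)!/9! = 2/9.
By linearity, E[ΣXᵢ] = (8)·(2/9) = 16/9.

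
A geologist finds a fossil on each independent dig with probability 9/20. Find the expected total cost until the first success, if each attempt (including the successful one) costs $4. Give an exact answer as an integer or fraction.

80/9 dollars

E[#attempts] = 1/p = 20/9; E[cost] = 4·20/9 = 80/9.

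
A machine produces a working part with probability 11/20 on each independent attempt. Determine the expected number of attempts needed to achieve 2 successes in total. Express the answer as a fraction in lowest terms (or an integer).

By linearity (sum of 2 independent geometric waits), E[trials] = 2/p = 2/(11/20) = 40/11.

40/11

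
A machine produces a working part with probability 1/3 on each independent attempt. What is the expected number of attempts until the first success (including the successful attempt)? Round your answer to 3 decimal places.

3.000

For a geometric distribution, E[trials] = 1/p = 1/(1/3) = 3.
≈ 3.000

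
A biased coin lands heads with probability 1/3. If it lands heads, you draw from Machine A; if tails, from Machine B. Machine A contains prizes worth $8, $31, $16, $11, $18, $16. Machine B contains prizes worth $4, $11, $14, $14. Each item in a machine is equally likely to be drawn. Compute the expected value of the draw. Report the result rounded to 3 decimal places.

$12.722

E[X | Machine A] = (8 + 31 + 16 + 11 + 18 + 16)/6 = 50/3
E[X | Machine B] = (4 + 11 + 14 + 14)/4 = 43/4
E[X] = (1/3)·50/3 + (2/3)·43/4 = 229/18 ≈ 12.722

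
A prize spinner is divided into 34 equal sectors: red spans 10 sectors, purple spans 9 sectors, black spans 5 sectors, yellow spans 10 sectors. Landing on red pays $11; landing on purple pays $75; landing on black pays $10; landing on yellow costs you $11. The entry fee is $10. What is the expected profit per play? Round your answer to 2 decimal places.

$11.32

E[payout] = (10/34)·11 + (9/34)·75 + (5/34)·10 + (10/34)·(-11) = 725/34
Expected profit = 725/34 − 10 = 385/34 ≈ $11.32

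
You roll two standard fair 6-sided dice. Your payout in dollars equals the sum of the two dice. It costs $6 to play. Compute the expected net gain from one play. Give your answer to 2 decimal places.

Distribution of the sum of the two dice: 2 w.p. 1/36, 3 w.p. 1/18, 4 w.p. 1/12, 5 w.p. 1/9, 6 w.p. 5/36, 7 w.p. 1/6, …
E[payout] = (1/36)·2 + (1/18)·3 + (1/12)·4 + (1/9)·5 + (5/36)·6 + (1/6)·7 + (5/36)·8 + (1/9)·9 + (1/12)·10 + (1/18)·11 + (1/36)·12 = 7
Expected profit = 7 − 6 = 1 ≈ $1.00

$1.00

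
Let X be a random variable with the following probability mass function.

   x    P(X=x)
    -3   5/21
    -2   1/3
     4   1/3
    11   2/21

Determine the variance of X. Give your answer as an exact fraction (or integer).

E[X] = (5/21)·(-3) + (1/3)·(-2) + (1/3)·4 + (2/21)·11 = 1
E[X²] = (5/21)·9 + (1/3)·4 + (1/3)·16 + (2/21)·121 = 61/3
Var(X) = 61/3 − (1)² = 58/3

58/3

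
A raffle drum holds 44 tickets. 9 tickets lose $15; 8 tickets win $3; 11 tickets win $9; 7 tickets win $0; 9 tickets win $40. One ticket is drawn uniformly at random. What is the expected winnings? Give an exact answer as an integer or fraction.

87/11 dollars

E[payout] = (9/44)·(-15) + (8/44)·3 + (11/44)·9 + (7/44)·0 + (9/44)·40 = 87/11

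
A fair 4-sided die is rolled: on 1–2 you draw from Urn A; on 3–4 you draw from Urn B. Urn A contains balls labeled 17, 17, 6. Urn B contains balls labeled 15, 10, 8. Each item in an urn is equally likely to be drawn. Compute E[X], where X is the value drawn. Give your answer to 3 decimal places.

E[X | Urn A] = (17 + 17 + 6)/3 = 40/3
E[X | Urn B] = (15 + 10 + 8)/3 = 11
E[X] = (1/2)·40/3 + (1/2)·11 = 73/6 ≈ 12.167

12.167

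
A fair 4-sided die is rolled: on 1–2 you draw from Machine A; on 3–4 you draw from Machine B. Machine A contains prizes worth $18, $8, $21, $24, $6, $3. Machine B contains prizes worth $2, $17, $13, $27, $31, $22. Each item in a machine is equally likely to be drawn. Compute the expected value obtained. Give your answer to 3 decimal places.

E[X | Machine A] = (18 + 8 + 21 + 24 + 6 + 3)/6 = 40/3
E[X | Machine B] = (2 + 17 + 13 + 27 + 31 + 22)/6 = 56/3
E[X] = (1/2)·40/3 + (1/2)·56/3 = 16 ≈ 16.000

$16.000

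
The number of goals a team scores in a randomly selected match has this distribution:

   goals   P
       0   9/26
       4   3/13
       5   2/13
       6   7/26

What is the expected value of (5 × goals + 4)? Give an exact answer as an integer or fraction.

E[5x+4] = (9/26)·4 + (3/13)·24 + (2/13)·29 + (7/26)·34
     = 267/13

267/13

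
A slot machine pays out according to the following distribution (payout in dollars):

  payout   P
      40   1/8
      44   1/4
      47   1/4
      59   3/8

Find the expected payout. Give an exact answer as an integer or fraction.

399/8 dollars

E[X] = (1/8)·40 + (1/4)·44 + (1/4)·47 + (3/8)·59
     = 399/8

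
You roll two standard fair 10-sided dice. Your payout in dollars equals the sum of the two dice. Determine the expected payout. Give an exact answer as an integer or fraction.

$11

Distribution of the sum of the two dice: 2 w.p. 1/100, 3 w.p. 1/50, 4 w.p. 3/100, 5 w.p. 1/25, 6 w.p. 1/20, 7 w.p. 3/50, …
E[payout] = (1/100)·2 + (1/50)·3 + (3/100)·4 + (1/25)·5 + (1/20)·6 + (3/50)·7 + (7/100)·8 + (2/25)·9 + (9/100)·10 + (1/10)·11 + (9/100)·12 + (2/25)·13 + (7/100)·14 + (3/50)·15 + (1/20)·16 + (1/25)·17 + (3/100)·18 + (1/50)·19 + (1/100)·20 = 11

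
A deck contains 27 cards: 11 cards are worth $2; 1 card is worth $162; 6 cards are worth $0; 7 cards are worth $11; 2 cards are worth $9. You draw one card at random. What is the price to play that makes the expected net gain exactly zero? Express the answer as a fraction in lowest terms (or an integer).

31/3 dollars

E[payout] = (11/27)·2 + (1/27)·162 + (6/27)·0 + (7/27)·11 + (2/27)·9 = 31/3
Fair fee = E[payout] = 31/3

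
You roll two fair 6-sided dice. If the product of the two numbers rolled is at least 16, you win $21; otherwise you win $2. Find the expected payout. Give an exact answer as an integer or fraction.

E[payout] = (25/36)·2 + (11/36)·21 = 281/36

281/36 dollars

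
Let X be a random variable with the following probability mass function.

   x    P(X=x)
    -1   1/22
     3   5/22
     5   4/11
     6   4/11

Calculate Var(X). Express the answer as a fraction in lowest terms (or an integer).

336/121

E[X] = (1/22)·(-1) + (5/22)·3 + (4/11)·5 + (4/11)·6 = 51/11
E[X²] = (1/22)·1 + (5/22)·9 + (4/11)·25 + (4/11)·36 = 267/11
Var(X) = 267/11 − (51/11)² = 336/121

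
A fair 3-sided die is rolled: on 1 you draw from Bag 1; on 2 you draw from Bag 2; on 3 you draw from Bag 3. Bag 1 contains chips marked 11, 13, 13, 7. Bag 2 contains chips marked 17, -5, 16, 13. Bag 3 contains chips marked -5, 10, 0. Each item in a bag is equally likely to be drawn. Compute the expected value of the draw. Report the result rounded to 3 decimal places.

E[X | Bag 1] = (11 + 13 + 13 + 7)/4 = 11
E[X | Bag 2] = (17 − 5 + 16 + 13)/4 = 41/4
E[X | Bag 3] = (-5 + 10 + 0)/3 = 5/3
E[X] = (1/3)·11 + (1/3)·41/4 + (1/3)·5/3 = 275/36 ≈ 7.639

7.639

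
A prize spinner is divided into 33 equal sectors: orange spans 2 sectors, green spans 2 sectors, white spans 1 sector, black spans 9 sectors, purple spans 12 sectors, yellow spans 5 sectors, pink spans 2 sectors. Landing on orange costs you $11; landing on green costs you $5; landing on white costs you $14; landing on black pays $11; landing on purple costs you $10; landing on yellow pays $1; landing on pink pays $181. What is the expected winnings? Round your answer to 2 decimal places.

E[payout] = (2/33)·(-11) + (2/33)·(-5) + (1/33)·(-14) + (9/33)·11 + (12/33)·(-10) + (5/33)·1 + (2/33)·181 = 100/11
≈ $9.09

$9.09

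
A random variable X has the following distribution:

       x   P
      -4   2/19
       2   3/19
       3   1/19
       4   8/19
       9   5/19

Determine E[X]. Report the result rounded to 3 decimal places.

E[X] = (2/19)·(-4) + (3/19)·2 + (1/19)·3 + (8/19)·4 + (5/19)·9
     = 78/19 ≈ 4.105

4.105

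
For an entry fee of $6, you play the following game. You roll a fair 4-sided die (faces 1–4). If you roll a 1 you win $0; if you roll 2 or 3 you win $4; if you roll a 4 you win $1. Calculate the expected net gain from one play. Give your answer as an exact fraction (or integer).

-15/4 dollars

E[payout] = (1/4)·0 + (1/4)·1 + (1/2)·4 = 9/4
Expected profit = 9/4 − 6 = -15/4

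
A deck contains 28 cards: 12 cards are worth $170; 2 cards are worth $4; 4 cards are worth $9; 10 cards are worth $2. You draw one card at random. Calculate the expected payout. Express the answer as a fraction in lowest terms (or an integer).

526/7 dollars

E[payout] = (12/28)·170 + (2/28)·4 + (4/28)·9 + (10/28)·2 = 526/7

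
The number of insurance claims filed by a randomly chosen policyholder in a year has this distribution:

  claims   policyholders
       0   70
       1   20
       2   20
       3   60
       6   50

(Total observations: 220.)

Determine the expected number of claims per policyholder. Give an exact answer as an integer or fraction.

27/11

Total = 220, so P(claims=0) = 70/220, etc.
E[X] = (7/22)·0 + (1/11)·1 + (1/11)·2 + (3/11)·3 + (5/22)·6
     = 27/11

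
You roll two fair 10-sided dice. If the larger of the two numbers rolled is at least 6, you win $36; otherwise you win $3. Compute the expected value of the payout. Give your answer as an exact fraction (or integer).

E[payout] = (1/4)·3 + (3/4)·36 = 111/4

111/4 dollars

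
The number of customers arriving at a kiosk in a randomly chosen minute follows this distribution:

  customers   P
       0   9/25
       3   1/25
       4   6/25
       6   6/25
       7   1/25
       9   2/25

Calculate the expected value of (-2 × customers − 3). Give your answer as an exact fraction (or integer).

-251/25

E[-2x-3] = (9/25)·(-3) + (1/25)·(-9) + (6/25)·(-11) + (6/25)·(-15) + (1/25)·(-17) + (2/25)·(-21)
     = -251/25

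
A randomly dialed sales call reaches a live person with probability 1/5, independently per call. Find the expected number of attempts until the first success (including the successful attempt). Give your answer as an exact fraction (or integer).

For a geometric distribution, E[trials] = 1/p = 1/(1/5) = 5.

5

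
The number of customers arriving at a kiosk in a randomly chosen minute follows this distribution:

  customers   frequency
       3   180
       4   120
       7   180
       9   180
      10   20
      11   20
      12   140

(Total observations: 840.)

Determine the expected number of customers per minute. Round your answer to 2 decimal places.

Total = 840, so P(customers=3) = 180/840, etc.
E[X] = (3/14)·3 + (1/7)·4 + (3/14)·7 + (3/14)·9 + (1/42)·10 + (1/42)·11 + (1/6)·12
     = 50/7 ≈ 7.14

7.14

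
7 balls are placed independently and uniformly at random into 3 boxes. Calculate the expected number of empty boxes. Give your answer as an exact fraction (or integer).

128/729

Let Xⱼ=1 if box j is empty. P(Xⱼ=1) = ((3-1)/3)^7 = 128/2187.
By linearity, E[#empty] = 3·128/2187 = 128/729.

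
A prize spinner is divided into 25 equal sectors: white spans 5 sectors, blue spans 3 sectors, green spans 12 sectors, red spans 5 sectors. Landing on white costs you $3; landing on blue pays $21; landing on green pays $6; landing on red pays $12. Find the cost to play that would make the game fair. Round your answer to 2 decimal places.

E[payout] = (5/25)·(-3) + (3/25)·21 + (12/25)·6 + (5/25)·12 = 36/5
Fair fee = E[payout] = 36/5 ≈ $7.20

$7.20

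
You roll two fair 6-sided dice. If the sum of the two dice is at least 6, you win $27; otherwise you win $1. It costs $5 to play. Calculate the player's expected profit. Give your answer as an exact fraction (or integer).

133/9 dollars

E[payout] = (5/18)·1 + (13/18)·27 = 178/9
Expected profit = 178/9 − 5 = 133/9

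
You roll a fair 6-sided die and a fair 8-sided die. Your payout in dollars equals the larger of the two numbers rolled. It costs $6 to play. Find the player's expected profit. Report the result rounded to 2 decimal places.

Distribution of the larger of the two numbers rolled: 1 w.p. 1/48, 2 w.p. 1/16, 3 w.p. 5/48, 4 w.p. 7/48, 5 w.p. 3/16, 6 w.p. 11/48, …
E[payout] = (1/48)·1 + (1/16)·2 + (5/48)·3 + (7/48)·4 + (3/16)·5 + (11/48)·6 + (1/8)·7 + (1/8)·8 = 251/48
Expected profit = 251/48 − 6 = -37/48 ≈ -$0.77

-$0.77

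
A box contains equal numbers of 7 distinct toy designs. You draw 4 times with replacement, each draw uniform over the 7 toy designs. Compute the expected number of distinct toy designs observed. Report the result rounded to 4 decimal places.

Let Xⱼ=1 if type j appears at least once. P(Xⱼ=1) = 1 − ((7−1)/7)^4 = 1105/2401.
E[#distinct] = 7·1105/2401 = 1105/343.
≈ 3.2216

3.2216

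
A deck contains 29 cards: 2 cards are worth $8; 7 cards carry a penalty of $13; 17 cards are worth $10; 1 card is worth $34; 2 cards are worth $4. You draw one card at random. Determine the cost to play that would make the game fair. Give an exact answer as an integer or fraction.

137/29 dollars

E[payout] = (2/29)·8 + (7/29)·(-13) + (17/29)·10 + (1/29)·34 + (2/29)·4 = 137/29
Fair fee = E[payout] = 137/29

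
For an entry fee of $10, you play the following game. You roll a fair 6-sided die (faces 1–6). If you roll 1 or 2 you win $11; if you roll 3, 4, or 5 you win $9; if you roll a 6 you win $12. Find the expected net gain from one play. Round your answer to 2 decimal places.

$0.17

E[payout] = (1/2)·9 + (1/3)·11 + (1/6)·12 = 61/6
Expected profit = 61/6 − 10 = 1/6 ≈ $0.17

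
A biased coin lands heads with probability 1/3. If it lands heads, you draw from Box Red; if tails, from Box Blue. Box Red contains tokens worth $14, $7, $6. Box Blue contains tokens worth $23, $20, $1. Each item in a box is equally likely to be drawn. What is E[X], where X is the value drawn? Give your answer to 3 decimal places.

E[X | Box Red] = (14 + 7 + 6)/3 = 9
E[X | Box Blue] = (23 + 20 + 1)/3 = 44/3
E[X] = (1/3)·9 + (2/3)·44/3 = 115/9 ≈ 12.778

$12.778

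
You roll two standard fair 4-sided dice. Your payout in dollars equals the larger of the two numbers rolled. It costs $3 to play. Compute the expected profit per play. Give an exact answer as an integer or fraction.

Distribution of the larger of the two numbers rolled: 1 w.p. 1/16, 2 w.p. 3/16, 3 w.p. 5/16, 4 w.p. 7/16
E[payout] = (1/16)·1 + (3/16)·2 + (5/16)·3 + (7/16)·4 = 25/8
Expected profit = 25/8 − 3 = 1/8

1/8 dollars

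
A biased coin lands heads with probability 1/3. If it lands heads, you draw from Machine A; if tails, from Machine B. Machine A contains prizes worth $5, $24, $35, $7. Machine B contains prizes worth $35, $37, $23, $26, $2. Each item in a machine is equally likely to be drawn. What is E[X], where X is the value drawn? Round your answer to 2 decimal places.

$22.32

E[X | Machine A] = (5 + 24 + 35 + 7)/4 = 71/4
E[X | Machine B] = (35 + 37 + 23 + 26 + 2)/5 = 123/5
E[X] = (1/3)·71/4 + (2/3)·123/5 = 1339/60 ≈ 22.32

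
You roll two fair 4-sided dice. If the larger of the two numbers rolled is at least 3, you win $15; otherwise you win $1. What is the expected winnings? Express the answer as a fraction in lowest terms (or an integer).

23/2 dollars

E[payout] = (1/4)·1 + (3/4)·15 = 23/2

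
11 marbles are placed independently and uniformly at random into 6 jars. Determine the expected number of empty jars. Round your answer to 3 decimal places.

Let Xⱼ=1 if jar j is empty. P(Xⱼ=1) = ((6-1)/6)^11 = 48828125/362797056.
By linearity, E[#empty] = 6·48828125/362797056 = 48828125/60466176.
≈ 0.808

0.808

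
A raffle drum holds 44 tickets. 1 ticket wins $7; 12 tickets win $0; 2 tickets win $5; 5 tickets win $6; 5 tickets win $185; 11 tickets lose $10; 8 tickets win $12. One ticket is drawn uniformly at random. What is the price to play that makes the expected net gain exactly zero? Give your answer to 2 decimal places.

$21.77

E[payout] = (1/44)·7 + (12/44)·0 + (2/44)·5 + (5/44)·6 + (5/44)·185 + (11/44)·(-10) + (8/44)·12 = 479/22
Fair fee = E[payout] = 479/22 ≈ $21.77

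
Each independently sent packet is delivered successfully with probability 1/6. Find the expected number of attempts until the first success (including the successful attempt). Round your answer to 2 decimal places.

For a geometric distribution, E[trials] = 1/p = 1/(1/6) = 6.
≈ 6.00

6.00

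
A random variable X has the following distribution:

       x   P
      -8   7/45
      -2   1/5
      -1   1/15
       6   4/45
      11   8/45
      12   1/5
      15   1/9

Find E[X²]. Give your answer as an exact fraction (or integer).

268/3

E[X²] = (7/45)·64 + (1/5)·4 + (1/15)·1 + (4/45)·36 + (8/45)·121 + (1/5)·144 + (1/9)·225
     = 268/3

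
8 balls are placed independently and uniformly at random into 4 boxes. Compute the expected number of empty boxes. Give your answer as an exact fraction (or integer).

Let Xⱼ=1 if box j is empty. P(Xⱼ=1) = ((4-1)/4)^8 = 6561/65536.
By linearity, E[#empty] = 4·6561/65536 = 6561/16384.

6561/16384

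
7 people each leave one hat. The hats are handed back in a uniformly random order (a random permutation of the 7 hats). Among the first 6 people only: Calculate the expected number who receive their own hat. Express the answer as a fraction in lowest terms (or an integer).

6/7

Let Xᵢ = 1 if person i gets their own hat. For each i, P(Xᵢ=1) = 1/7.
By linearity of expectation, E[X₁+…+X_6] = 6·(1/7) = 6/7.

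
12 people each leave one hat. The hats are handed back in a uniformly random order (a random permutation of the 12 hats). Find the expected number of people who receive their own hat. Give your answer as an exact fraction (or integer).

Let Xᵢ = 1 if person i gets their own hat. For each i, P(Xᵢ=1) = 1/12.
By linearity of expectation, E[X₁+…+X_12] = 12·(1/12) = 1.

1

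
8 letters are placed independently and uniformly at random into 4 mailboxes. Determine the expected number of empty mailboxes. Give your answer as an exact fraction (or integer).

Let Xⱼ=1 if mailbox j is empty. P(Xⱼ=1) = ((4-1)/4)^8 = 6561/65536.
By linearity, E[#empty] = 4·6561/65536 = 6561/16384.

6561/16384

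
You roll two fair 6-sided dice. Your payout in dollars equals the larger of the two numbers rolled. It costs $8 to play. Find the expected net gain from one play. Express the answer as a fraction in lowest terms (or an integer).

Distribution of the larger of the two numbers rolled: 1 w.p. 1/36, 2 w.p. 1/12, 3 w.p. 5/36, 4 w.p. 7/36, 5 w.p. 1/4, 6 w.p. 11/36
E[payout] = (1/36)·1 + (1/12)·2 + (5/36)·3 + (7/36)·4 + (1/4)·5 + (11/36)·6 = 161/36
Expected profit = 161/36 − 8 = -127/36

-127/36 dollars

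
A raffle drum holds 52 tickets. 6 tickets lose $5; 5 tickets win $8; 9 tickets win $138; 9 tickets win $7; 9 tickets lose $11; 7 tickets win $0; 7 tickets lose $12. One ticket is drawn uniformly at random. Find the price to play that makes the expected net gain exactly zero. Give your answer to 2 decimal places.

E[payout] = (6/52)·(-5) + (5/52)·8 + (9/52)·138 + (9/52)·7 + (9/52)·(-11) + (7/52)·0 + (7/52)·(-12) = 283/13
Fair fee = E[payout] = 283/13 ≈ $21.77

$21.77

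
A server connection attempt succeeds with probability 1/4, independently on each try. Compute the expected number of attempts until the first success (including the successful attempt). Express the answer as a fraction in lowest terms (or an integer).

4

For a geometric distribution, E[trials] = 1/p = 1/(1/4) = 4.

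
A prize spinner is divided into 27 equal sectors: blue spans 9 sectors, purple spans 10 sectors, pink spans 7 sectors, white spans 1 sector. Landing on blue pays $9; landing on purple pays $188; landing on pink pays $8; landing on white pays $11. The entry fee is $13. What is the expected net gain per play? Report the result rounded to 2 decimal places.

$62.11

E[payout] = (9/27)·9 + (10/27)·188 + (7/27)·8 + (1/27)·11 = 676/9
Expected profit = 676/9 − 13 = 559/9 ≈ $62.11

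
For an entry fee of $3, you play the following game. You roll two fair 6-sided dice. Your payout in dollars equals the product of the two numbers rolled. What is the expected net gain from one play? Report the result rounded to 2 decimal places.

$9.25

Distribution of the product of the two numbers rolled: 1 w.p. 1/36, 2 w.p. 1/18, 3 w.p. 1/18, 4 w.p. 1/12, 5 w.p. 1/18, 6 w.p. 1/9, …
E[payout] = (1/36)·1 + (1/18)·2 + (1/18)·3 + (1/12)·4 + (1/18)·5 + (1/9)·6 + (1/18)·8 + (1/36)·9 + (1/18)·10 + (1/9)·12 + (1/18)·15 + (1/36)·16 + (1/18)·18 + (1/18)·20 + (1/18)·24 + (1/36)·25 + (1/18)·30 + (1/36)·36 = 49/4
Expected profit = 49/4 − 3 = 37/4 ≈ $9.25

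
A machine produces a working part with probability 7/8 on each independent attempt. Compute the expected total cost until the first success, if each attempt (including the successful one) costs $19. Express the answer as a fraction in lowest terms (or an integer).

E[#attempts] = 1/p = 8/7; E[cost] = 19·8/7 = 152/7.

152/7 dollars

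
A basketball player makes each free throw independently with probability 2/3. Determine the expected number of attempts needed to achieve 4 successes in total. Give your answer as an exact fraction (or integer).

By linearity (sum of 4 independent geometric waits), E[trials] = 4/p = 4/(2/3) = 6.

6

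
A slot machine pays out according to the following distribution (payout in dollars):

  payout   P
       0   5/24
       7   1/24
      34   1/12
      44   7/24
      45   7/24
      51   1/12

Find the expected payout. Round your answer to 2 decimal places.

$33.33

E[X] = (5/24)·0 + (1/24)·7 + (1/12)·34 + (7/24)·44 + (7/24)·45 + (1/12)·51
     = 100/3 ≈ 33.33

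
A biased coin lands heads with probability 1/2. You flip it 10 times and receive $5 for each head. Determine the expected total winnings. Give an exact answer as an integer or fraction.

$25

E[#heads] = 10·1/2 = 5 (linearity over flips).
E[winnings] = 5·5 = 25.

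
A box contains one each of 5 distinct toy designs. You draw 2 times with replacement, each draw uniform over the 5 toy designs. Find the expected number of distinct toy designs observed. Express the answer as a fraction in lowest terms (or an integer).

9/5

Let Xⱼ=1 if type j appears at least once. P(Xⱼ=1) = 1 − ((5−1)/5)^2 = 9/25.
E[#distinct] = 5·9/25 = 9/5.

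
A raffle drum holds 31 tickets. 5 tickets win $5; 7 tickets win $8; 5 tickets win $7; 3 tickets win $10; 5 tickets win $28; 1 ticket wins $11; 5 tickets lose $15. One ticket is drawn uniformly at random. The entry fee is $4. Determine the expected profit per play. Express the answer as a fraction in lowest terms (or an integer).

E[payout] = (5/31)·5 + (7/31)·8 + (5/31)·7 + (3/31)·10 + (5/31)·28 + (1/31)·11 + (5/31)·(-15) = 222/31
Expected profit = 222/31 − 4 = 98/31

98/31 dollars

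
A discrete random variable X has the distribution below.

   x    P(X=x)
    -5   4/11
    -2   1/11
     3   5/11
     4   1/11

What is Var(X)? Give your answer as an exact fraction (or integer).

1806/121

E[X] = (4/11)·(-5) + (1/11)·(-2) + (5/11)·3 + (1/11)·4 = -3/11
E[X²] = (4/11)·25 + (1/11)·4 + (5/11)·9 + (1/11)·16 = 15
Var(X) = 15 − (-3/11)² = 1806/121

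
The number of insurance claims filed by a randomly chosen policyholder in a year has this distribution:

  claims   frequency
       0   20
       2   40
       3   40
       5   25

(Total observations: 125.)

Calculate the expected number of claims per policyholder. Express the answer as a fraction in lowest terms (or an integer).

Total = 125, so P(claims=0) = 20/125, etc.
E[X] = (4/25)·0 + (8/25)·2 + (8/25)·3 + (1/5)·5
     = 13/5

13/5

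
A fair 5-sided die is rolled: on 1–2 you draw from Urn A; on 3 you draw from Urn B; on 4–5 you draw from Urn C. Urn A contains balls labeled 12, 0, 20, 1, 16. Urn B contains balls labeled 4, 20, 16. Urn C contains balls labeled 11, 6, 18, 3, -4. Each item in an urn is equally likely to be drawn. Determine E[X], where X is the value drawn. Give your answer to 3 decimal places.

E[X | Urn A] = (12 + 0 + 20 + 1 + 16)/5 = 49/5
E[X | Urn B] = (4 + 20 + 16)/3 = 40/3
E[X | Urn C] = (11 + 6 + 18 + 3 − 4)/5 = 34/5
E[X] = (2/5)·49/5 + (1/5)·40/3 + (2/5)·34/5 = 698/75 ≈ 9.307

9.307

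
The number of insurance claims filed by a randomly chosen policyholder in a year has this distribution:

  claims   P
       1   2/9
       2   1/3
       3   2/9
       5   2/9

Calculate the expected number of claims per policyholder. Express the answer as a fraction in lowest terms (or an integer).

E[X] = (2/9)·1 + (1/3)·2 + (2/9)·3 + (2/9)·5
     = 8/3

8/3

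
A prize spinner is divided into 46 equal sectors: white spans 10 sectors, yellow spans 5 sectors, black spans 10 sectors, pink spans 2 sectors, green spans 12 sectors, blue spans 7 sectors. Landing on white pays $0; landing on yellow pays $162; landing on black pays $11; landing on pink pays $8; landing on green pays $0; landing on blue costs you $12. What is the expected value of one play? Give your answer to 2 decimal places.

E[payout] = (10/46)·0 + (5/46)·162 + (10/46)·11 + (2/46)·8 + (12/46)·0 + (7/46)·(-12) = 426/23
≈ $18.52

$18.52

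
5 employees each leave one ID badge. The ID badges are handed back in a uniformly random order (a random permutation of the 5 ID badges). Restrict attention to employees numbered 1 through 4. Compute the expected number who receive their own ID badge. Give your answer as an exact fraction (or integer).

Let Xᵢ = 1 if person i gets their own ID badge. For each i, P(Xᵢ=1) = 1/5.
By linearity of expectation, E[X₁+…+X_4] = 4·(1/5) = 4/5.

4/5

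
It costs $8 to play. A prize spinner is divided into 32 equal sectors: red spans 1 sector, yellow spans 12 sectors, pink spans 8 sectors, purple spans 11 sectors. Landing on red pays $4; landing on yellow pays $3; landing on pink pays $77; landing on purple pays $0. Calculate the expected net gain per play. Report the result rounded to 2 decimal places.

E[payout] = (1/32)·4 + (12/32)·3 + (8/32)·77 + (11/32)·0 = 41/2
Expected profit = 41/2 − 8 = 25/2 ≈ $12.50

$12.50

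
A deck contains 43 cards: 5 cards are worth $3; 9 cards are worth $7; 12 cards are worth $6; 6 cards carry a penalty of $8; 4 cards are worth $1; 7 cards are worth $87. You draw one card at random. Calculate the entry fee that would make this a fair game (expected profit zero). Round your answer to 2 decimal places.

E[payout] = (5/43)·3 + (9/43)·7 + (12/43)·6 + (6/43)·(-8) + (4/43)·1 + (7/43)·87 = 715/43
Fair fee = E[payout] = 715/43 ≈ $16.63

$16.63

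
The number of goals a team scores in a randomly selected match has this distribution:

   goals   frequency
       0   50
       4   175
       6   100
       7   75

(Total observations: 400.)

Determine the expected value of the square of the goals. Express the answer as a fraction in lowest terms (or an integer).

Total = 400, so P(goals=0) = 50/400, etc.
E[X²] = (1/8)·0 + (7/16)·16 + (1/4)·36 + (3/16)·49
     = 403/16

403/16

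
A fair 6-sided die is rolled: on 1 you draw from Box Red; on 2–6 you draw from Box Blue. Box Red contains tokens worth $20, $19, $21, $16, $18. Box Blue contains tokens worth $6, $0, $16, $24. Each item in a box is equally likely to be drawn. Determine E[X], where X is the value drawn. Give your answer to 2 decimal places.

E[X | Box Red] = (20 + 19 + 21 + 16 + 18)/5 = 94/5
E[X | Box Blue] = (6 + 0 + 16 + 24)/4 = 23/2
E[X] = (1/6)·94/5 + (5/6)·23/2 = 763/60 ≈ 12.72

$12.72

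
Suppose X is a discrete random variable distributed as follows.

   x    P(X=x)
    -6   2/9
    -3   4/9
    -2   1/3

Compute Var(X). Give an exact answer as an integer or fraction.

E[X] = (2/9)·(-6) + (4/9)·(-3) + (1/3)·(-2) = -10/3
E[X²] = (2/9)·36 + (4/9)·9 + (1/3)·4 = 40/3
Var(X) = 40/3 − (-10/3)² = 20/9

20/9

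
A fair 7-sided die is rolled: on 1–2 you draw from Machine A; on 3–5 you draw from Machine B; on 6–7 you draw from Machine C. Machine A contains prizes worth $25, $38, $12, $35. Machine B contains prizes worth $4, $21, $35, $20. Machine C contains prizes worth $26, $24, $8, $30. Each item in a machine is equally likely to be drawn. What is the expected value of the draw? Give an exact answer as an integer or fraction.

159/7 dollars

E[X | Machine A] = (25 + 38 + 12 + 35)/4 = 55/2
E[X | Machine B] = (4 + 21 + 35 + 20)/4 = 20
E[X | Machine C] = (26 + 24 + 8 + 30)/4 = 22
E[X] = (2/7)·55/2 + (3/7)·20 + (2/7)·22 = 159/7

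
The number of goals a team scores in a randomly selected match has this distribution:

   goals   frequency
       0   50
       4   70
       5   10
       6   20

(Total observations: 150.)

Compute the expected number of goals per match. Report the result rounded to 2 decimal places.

Total = 150, so P(goals=0) = 50/150, etc.
E[X] = (1/3)·0 + (7/15)·4 + (1/15)·5 + (2/15)·6
     = 3 ≈ 3.00

3.00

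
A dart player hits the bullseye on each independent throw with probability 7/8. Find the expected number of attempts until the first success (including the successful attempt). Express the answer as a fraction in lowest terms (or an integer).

For a geometric distribution, E[trials] = 1/p = 1/(7/8) = 8/7.

8/7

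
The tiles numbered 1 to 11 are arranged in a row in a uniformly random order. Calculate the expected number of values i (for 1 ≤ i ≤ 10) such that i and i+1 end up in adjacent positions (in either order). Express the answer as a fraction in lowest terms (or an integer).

For each i ∈ {1,…,10}, let Xᵢ = 1 if i and i+1 are adjacent. P(Xᵢ=1) = 2·(11−1)!/11! = 2/11.
By linearity, E[ΣXᵢ] = (10)·(2/11) = 20/11.

20/11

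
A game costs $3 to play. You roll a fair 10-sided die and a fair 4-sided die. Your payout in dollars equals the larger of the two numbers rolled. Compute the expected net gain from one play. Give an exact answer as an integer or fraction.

11/4 dollars

Distribution of the larger of the two numbers rolled: 1 w.p. 1/40, 2 w.p. 3/40, 3 w.p. 1/8, 4 w.p. 7/40, 5 w.p. 1/10, 6 w.p. 1/10, …
E[payout] = (1/40)·1 + (3/40)·2 + (1/8)·3 + (7/40)·4 + (1/10)·5 + (1/10)·6 + (1/10)·7 + (1/10)·8 + (1/10)·9 + (1/10)·10 = 23/4
Expected profit = 23/4 − 3 = 11/4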